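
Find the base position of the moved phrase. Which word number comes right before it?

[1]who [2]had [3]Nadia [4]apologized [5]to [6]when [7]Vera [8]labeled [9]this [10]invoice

5

The displaced element is "who" (word 1).
It functions as the object of the preposition "to" of "apologized", so the gap sits immediately after word 5 ("to").
Base order: Nadia had apologized to who when Vera labeled this invoice.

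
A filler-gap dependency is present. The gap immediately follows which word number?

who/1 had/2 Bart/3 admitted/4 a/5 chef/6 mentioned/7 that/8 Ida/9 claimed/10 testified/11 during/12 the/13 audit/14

The displaced element is "who" (word 1).
It is linked across 3 clause boundaries (Ø → that → Ø).
It functions as the subject of "testified", so the gap sits immediately after word 10 ("claimed").
Base order: Bart had admitted a chef mentioned that Ida claimed that who testified during the audit.

10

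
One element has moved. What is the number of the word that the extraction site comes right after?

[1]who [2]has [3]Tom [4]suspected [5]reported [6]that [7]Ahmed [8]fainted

4

The displaced element is "who" (word 1).
It is linked across 1 clause boundary (Ø).
It functions as the subject of "reported", so the gap sits immediately after word 4 ("suspected").
Base order: Tom has suspected that who reported that Ahmed fainted.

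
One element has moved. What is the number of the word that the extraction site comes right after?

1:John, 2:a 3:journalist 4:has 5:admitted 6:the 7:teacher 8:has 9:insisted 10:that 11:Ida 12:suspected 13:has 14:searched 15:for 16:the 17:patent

The displaced element is "John" (word 1).
It is linked across 3 clause boundaries (Ø → that → Ø).
It functions as the subject of "searched", so the gap sits immediately after word 12 ("suspected").
Base order: A journalist has admitted the teacher has insisted that Ida suspected that John has searched for the patent.

12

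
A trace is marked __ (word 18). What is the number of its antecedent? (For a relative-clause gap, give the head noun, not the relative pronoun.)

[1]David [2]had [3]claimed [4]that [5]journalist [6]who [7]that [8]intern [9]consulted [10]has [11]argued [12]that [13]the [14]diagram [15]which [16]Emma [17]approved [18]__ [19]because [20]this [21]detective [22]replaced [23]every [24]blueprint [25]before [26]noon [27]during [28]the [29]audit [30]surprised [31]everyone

The gap at 18 is the object of "approved", inside a relative clause.
The relative pronoun is "which" (word 15); it is bound by the head noun immediately before it.
Its filler is the head noun "diagram", at word 14.

14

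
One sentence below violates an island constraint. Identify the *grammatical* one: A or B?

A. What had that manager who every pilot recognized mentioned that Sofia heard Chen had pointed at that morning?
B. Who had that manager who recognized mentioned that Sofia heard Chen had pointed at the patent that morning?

A

In B, the wh-phrase is extracted from inside a complex-NP island (relative clause) (introduced by "who"), which blocks movement.
In A, the extraction path crosses only that-complement boundaries, which are transparent.
So A is grammatical.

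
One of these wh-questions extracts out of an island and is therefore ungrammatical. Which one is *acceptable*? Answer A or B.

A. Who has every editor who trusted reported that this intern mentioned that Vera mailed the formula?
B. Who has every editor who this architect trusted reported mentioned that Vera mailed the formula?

In A, the wh-phrase is extracted from inside a complex-NP island (relative clause) (introduced by "who"), which blocks movement.
In B, the extraction path crosses only that-complement boundaries, which are transparent.
So B is grammatical.

B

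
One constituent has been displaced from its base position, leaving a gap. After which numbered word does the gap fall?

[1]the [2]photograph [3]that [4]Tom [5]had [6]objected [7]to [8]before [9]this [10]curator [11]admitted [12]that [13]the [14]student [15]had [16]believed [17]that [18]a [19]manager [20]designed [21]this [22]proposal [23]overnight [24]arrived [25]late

The displaced element is "the photograph" (word 2).
It functions as the object of the preposition "to" of "objected", so the gap sits immediately after word 7 ("to").
Base order: Tom had objected to the photograph before this curator admitted that the student had believed that a manager designed this proposal overnight.

7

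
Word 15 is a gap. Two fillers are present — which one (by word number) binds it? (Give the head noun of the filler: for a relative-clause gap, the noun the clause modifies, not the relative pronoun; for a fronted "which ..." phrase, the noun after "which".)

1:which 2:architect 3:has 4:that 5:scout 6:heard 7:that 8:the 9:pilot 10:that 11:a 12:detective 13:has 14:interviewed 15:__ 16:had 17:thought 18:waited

9

The marked gap is inside the relative clause, the direct object of "interviewed".
Its filler is the head noun "pilot" (via "that"), at word 9.
(The other dependency links word 2 to a gap after word 17.)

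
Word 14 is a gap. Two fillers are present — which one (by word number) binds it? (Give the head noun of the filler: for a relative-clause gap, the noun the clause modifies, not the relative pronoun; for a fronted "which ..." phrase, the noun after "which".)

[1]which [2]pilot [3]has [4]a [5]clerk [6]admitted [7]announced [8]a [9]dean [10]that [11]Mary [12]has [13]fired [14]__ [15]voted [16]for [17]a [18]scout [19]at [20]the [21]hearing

9

The marked gap is inside the relative clause, the direct object of "fired".
Its filler is the head noun "dean" (via "that"), at word 9.
(The other dependency links word 2 to a gap after word 6.)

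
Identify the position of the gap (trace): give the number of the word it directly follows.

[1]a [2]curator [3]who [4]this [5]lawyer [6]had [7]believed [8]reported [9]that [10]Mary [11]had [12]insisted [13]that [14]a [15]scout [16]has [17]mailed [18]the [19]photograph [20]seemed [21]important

7

The displaced element is "a curator" (word 2).
It is linked across 1 clause boundary (Ø).
It functions as the subject of "reported", so the gap sits immediately after word 7 ("believed").
Base order: This lawyer had believed that a curator reported that Mary had insisted that a scout has mailed the photograph.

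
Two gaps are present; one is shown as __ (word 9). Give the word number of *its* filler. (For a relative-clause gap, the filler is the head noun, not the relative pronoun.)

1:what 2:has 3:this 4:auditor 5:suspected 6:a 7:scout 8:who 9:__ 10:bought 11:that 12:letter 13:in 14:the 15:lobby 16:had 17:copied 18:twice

The marked gap is inside the relative clause, the subject of "bought".
Its filler is the head noun "scout" (via "who"), at word 7.
(The other dependency links word 1 to a gap after word 17.)

7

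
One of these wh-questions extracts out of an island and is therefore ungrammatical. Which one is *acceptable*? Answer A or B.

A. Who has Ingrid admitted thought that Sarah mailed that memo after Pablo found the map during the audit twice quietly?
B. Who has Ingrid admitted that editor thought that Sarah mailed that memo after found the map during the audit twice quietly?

A

In B, the wh-phrase is extracted from inside an adjunct island (introduced by "after"), which blocks movement.
In A, the extraction path crosses only that-complement boundaries, which are transparent.
So A is grammatical.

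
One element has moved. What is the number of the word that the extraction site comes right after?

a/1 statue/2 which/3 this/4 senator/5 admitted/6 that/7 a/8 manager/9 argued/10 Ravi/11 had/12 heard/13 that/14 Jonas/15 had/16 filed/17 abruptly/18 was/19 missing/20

The displaced element is "a statue" (word 2).
It is linked across 3 clause boundaries (that → Ø → that).
It functions as the direct object of "filed", so the gap sits immediately after word 17 ("filed").
Base order: This senator admitted that a manager argued Ravi had heard that Jonas had filed a statue abruptly.

17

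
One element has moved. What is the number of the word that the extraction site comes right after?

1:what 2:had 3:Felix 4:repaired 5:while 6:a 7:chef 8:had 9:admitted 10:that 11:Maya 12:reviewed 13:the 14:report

4

The displaced element is "what" (word 1).
It functions as the direct object of "repaired", so the gap sits immediately after word 4 ("repaired").
Base order: Felix had repaired what while a chef had admitted that Maya reviewed the report.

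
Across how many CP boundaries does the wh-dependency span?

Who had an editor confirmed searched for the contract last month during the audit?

1

"who" is extracted from the subject of "searched".
Boundaries crossed, outermost first: [Ø] — 1 in total.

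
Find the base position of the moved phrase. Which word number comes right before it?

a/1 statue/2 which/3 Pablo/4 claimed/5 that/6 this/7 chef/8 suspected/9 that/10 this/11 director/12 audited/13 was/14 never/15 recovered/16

The displaced element is "a statue" (word 2).
It is linked across 2 clause boundaries (that → that).
It functions as the direct object of "audited", so the gap sits immediately after word 13 ("audited").
Base order: Pablo claimed that this chef suspected that this director audited a statue.

13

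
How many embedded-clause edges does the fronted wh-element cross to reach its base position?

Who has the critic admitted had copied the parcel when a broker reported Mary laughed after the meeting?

"who" is extracted from the subject of "copied".
Boundaries crossed, outermost first: [Ø] — 1 in total.

1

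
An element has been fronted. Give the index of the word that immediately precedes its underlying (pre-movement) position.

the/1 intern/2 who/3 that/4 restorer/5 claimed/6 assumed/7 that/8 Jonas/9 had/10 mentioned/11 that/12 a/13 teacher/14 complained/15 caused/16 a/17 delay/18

The displaced element is "the intern" (word 2).
It is linked across 1 clause boundary (Ø).
It functions as the subject of "assumed", so the gap sits immediately after word 6 ("claimed").
Base order: That restorer claimed that the intern assumed that Jonas had mentioned that a teacher complained.

6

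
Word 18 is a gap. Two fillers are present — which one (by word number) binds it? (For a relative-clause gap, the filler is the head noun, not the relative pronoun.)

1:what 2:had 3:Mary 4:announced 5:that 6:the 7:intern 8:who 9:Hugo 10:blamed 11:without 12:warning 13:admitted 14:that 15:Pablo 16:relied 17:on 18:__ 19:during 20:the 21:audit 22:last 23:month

The marked gap is the object of the preposition "on" of "relied".
Its filler is the fronted wh-phrase "what", at word 1.
(The other dependency links word 7 to a gap after word 10.)

1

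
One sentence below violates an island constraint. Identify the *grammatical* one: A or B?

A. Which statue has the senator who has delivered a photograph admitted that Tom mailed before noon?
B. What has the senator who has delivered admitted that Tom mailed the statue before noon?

A

In B, the wh-phrase is extracted from inside a complex-NP island (relative clause) (introduced by "who"), which blocks movement.
In A, the extraction path crosses only that-complement boundaries, which are transparent.
So A is grammatical.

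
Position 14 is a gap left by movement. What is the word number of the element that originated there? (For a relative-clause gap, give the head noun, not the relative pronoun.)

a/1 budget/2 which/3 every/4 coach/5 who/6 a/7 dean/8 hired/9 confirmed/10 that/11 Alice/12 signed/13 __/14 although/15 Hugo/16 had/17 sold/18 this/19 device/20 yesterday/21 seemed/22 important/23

The gap at 14 is the object of "signed", inside a relative clause.
The relative pronoun is "which" (word 3); it is bound by the head noun immediately before it.
Its filler is the head noun "budget", at word 2.

2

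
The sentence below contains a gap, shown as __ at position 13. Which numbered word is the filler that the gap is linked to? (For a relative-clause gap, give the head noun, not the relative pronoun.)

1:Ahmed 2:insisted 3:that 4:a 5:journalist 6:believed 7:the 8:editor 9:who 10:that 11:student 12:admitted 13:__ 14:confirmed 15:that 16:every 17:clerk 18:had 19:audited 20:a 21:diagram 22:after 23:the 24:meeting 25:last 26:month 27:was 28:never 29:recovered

8

The gap at 13 is the subject of "confirmed", inside a relative clause.
The relative pronoun is "who" (word 9); it is bound by the head noun immediately before it.
Its filler is the head noun "editor", at word 8.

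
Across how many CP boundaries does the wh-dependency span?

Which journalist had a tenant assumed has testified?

1

"which journalist" is extracted from the subject of "testified".
Boundaries crossed, outermost first: [Ø] — 1 in total.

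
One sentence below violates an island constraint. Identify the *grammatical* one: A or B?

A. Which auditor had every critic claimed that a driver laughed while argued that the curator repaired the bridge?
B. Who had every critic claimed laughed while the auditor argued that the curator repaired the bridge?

B

In A, the wh-phrase is extracted from inside an adjunct island (introduced by "while"), which blocks movement.
In B, the extraction path crosses only that-complement boundaries, which are transparent.
So B is grammatical.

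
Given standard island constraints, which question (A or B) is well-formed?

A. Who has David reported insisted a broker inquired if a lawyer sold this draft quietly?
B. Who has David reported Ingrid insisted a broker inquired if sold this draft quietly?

In B, the wh-phrase is extracted from inside a wh-island (introduced by "if"), which blocks movement.
In A, the extraction path crosses only that-complement boundaries, which are transparent.
So A is grammatical.

A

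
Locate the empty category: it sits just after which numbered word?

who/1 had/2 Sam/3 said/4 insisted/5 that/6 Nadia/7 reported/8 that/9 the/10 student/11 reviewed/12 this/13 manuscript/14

4

The displaced element is "who" (word 1).
It is linked across 1 clause boundary (Ø).
It functions as the subject of "insisted", so the gap sits immediately after word 4 ("said").
Base order: Sam had said that who insisted that Nadia reported that the student reviewed this manuscript.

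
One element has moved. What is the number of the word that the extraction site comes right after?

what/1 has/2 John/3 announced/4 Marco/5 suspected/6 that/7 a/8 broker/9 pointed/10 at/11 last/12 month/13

11

The displaced element is "what" (word 1).
It is linked across 2 clause boundaries (Ø → that).
It functions as the object of the preposition "at" of "pointed", so the gap sits immediately after word 11 ("at").
Base order: John has announced Marco suspected that a broker pointed at what last month.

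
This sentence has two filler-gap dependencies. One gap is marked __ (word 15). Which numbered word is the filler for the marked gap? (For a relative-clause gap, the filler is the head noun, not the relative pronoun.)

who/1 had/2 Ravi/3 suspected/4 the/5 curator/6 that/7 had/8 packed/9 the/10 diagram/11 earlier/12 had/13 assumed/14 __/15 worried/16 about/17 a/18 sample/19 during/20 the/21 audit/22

The marked gap is the subject of "worried".
Its filler is the fronted wh-phrase "who", at word 1.
(The other dependency links word 6 to a gap after word 7.)

1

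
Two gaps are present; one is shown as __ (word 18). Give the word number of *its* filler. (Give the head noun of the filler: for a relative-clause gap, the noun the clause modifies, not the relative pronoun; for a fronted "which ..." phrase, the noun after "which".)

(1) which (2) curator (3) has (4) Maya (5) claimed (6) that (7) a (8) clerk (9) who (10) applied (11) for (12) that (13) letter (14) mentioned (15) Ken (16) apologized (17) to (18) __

2

The marked gap is the object of the preposition "to" of "apologized".
Its filler is the fronted wh-phrase "which curator", at word 2.
(The other dependency links word 8 to a gap after word 9.)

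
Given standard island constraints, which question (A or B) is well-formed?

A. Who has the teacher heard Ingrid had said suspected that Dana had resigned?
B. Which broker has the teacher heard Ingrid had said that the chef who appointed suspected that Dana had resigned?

A

In B, the wh-phrase is extracted from inside a complex-NP island (relative clause) (introduced by "who"), which blocks movement.
In A, the extraction path crosses only that-complement boundaries, which are transparent.
So A is grammatical.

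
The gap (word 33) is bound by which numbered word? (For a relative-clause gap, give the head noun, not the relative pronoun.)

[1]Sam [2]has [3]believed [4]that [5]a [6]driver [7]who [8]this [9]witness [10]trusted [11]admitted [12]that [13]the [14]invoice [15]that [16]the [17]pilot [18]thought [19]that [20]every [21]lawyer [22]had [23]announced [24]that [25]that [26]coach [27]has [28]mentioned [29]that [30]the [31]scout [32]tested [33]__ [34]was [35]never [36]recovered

The gap at 33 is the object of "tested", inside a relative clause.
The relative pronoun is "that" (word 15); it is bound by the head noun immediately before it.
Its filler is the head noun "invoice", at word 14.

14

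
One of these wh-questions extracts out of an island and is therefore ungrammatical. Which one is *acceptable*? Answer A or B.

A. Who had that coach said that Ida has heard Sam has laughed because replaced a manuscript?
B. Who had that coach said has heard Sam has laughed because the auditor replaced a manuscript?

B

In A, the wh-phrase is extracted from inside an adjunct island (introduced by "because"), which blocks movement.
In B, the extraction path crosses only that-complement boundaries, which are transparent.
So B is grammatical.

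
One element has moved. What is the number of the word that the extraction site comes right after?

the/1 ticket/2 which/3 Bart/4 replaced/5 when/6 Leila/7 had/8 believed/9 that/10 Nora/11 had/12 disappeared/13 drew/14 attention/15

5

The displaced element is "the ticket" (word 2).
It functions as the direct object of "replaced", so the gap sits immediately after word 5 ("replaced").
Base order: Bart replaced the ticket when Leila had believed that Nora had disappeared.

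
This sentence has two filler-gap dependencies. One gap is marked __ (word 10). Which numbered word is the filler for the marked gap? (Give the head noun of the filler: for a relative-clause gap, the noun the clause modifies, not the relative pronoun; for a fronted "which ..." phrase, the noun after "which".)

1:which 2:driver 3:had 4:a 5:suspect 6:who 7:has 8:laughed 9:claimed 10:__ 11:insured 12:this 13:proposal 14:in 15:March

2

The marked gap is the subject of "insured".
Its filler is the fronted wh-phrase "which driver", at word 2.
(The other dependency links word 5 to a gap after word 6.)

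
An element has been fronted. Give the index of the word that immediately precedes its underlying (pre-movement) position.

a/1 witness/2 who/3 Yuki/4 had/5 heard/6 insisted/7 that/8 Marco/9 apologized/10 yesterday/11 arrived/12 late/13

6

The displaced element is "a witness" (word 2).
It is linked across 1 clause boundary (Ø).
It functions as the subject of "insisted", so the gap sits immediately after word 6 ("heard").
Base order: Yuki had heard that a witness insisted that Marco apologized yesterday.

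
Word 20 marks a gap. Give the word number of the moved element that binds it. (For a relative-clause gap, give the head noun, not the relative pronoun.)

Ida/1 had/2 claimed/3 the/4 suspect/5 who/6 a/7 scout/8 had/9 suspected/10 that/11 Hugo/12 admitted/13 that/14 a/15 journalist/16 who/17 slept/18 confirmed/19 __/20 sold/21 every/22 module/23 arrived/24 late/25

The gap at 20 is the subject of "sold", inside a relative clause.
The relative pronoun is "who" (word 6); it is bound by the head noun immediately before it.
Its filler is the head noun "suspect", at word 5.

5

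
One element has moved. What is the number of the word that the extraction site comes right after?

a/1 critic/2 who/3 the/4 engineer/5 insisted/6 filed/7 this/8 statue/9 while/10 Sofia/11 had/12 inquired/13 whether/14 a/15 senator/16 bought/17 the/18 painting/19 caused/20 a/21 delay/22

The displaced element is "a critic" (word 2).
It is linked across 1 clause boundary (Ø).
It functions as the subject of "filed", so the gap sits immediately after word 6 ("insisted").
Base order: The engineer insisted that a critic filed this statue while Sofia had inquired whether a senator bought the painting.

6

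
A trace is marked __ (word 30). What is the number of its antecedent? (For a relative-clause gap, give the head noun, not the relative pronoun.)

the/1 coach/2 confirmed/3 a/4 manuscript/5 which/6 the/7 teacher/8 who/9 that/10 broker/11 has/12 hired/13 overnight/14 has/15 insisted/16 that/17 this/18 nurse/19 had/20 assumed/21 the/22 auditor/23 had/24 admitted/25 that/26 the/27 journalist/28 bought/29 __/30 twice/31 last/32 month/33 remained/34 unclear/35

The gap at 30 is the object of "bought", inside a relative clause.
The relative pronoun is "which" (word 6); it is bound by the head noun immediately before it.
Its filler is the head noun "manuscript", at word 5.

5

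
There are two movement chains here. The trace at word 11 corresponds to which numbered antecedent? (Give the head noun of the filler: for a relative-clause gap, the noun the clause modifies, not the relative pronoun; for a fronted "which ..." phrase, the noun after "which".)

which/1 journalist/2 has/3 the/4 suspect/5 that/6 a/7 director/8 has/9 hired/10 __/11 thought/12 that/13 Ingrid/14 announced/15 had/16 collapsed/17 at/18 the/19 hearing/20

The marked gap is inside the relative clause, the direct object of "hired".
Its filler is the head noun "suspect" (via "that"), at word 5.
(The other dependency links word 2 to a gap after word 15.)

5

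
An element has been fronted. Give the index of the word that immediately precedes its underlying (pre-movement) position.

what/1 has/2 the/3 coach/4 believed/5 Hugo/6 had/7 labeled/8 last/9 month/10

8

The displaced element is "what" (word 1).
It is linked across 1 clause boundary (Ø).
It functions as the direct object of "labeled", so the gap sits immediately after word 8 ("labeled").
Base order: The coach has believed Hugo had labeled what last month.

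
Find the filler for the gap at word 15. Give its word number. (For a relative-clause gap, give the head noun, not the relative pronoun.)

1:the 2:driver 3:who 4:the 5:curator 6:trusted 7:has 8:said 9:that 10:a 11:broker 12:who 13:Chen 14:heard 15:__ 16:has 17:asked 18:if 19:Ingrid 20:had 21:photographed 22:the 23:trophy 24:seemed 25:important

11

The gap at 15 is the subject of "asked", inside a relative clause.
The relative pronoun is "who" (word 12); it is bound by the head noun immediately before it.
Its filler is the head noun "broker", at word 11.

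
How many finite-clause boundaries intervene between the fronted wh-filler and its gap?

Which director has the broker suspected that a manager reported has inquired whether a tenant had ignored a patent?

"which director" is extracted from the subject of "inquired".
Boundaries crossed, outermost first: [that], [Ø] — 2 in total.

2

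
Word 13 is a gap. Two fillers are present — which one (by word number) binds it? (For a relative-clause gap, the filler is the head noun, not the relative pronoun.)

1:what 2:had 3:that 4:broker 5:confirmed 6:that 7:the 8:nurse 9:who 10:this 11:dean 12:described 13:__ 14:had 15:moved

8

The marked gap is inside the relative clause, the direct object of "described".
Its filler is the head noun "nurse" (via "who"), at word 8.
(The other dependency links word 1 to a gap after word 15.)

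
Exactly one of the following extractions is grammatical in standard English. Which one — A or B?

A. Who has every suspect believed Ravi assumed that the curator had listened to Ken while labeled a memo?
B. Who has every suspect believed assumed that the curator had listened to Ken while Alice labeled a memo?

B

In A, the wh-phrase is extracted from inside an adjunct island (introduced by "while"), which blocks movement.
In B, the extraction path crosses only that-complement boundaries, which are transparent.
So B is grammatical.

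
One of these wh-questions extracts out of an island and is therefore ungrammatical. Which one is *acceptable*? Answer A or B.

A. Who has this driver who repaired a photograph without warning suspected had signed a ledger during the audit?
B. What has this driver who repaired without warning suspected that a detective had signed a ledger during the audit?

A

In B, the wh-phrase is extracted from inside a complex-NP island (relative clause) (introduced by "who"), which blocks movement.
In A, the extraction path crosses only that-complement boundaries, which are transparent.
So A is grammatical.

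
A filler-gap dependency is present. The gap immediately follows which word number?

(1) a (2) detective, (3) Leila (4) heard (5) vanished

4

The displaced element is "a detective" (word 2).
It is linked across 1 clause boundary (Ø).
It functions as the subject of "vanished", so the gap sits immediately after word 4 ("heard").
Base order: Leila heard that a detective vanished.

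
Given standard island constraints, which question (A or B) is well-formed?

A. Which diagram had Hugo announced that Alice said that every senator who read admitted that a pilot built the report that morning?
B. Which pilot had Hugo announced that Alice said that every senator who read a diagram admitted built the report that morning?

In A, the wh-phrase is extracted from inside a complex-NP island (relative clause) (introduced by "who"), which blocks movement.
In B, the extraction path crosses only that-complement boundaries, which are transparent.
So B is grammatical.

B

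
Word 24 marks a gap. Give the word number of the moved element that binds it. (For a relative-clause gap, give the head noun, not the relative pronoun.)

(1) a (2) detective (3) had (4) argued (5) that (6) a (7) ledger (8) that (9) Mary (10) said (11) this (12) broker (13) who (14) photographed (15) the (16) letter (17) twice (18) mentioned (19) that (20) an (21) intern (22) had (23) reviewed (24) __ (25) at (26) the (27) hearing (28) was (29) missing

The gap at 24 is the object of "reviewed", inside a relative clause.
The relative pronoun is "that" (word 8); it is bound by the head noun immediately before it.
Its filler is the head noun "ledger", at word 7.

7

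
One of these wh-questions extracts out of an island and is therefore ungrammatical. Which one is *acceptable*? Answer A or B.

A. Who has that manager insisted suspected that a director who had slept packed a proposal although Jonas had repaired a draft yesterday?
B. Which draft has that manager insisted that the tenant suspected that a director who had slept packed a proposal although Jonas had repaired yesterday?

In B, the wh-phrase is extracted from inside an adjunct island (introduced by "although"), which blocks movement.
In A, the extraction path crosses only that-complement boundaries, which are transparent.
So A is grammatical.

A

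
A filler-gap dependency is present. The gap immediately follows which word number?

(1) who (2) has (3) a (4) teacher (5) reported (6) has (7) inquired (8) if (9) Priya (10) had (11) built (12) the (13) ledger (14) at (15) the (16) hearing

5

The displaced element is "who" (word 1).
It is linked across 1 clause boundary (Ø).
It functions as the subject of "inquired", so the gap sits immediately after word 5 ("reported").
Base order: A teacher has reported that who has inquired if Priya had built the ledger at the hearing.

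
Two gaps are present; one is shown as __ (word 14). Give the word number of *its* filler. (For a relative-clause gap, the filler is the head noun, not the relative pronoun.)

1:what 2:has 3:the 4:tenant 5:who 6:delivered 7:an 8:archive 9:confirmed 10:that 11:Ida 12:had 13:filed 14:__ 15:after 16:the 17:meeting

1

The marked gap is the direct object of "filed".
Its filler is the fronted wh-phrase "what", at word 1.
(The other dependency links word 4 to a gap after word 5.)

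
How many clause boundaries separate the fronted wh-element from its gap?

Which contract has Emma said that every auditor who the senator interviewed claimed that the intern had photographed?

2

"which contract" is extracted from the object of "photographed".
Boundaries crossed, outermost first: [that], [that] — 2 in total.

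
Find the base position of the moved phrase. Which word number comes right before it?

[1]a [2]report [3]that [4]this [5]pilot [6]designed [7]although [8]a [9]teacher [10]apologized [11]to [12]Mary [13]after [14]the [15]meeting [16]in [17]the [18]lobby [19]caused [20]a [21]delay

The displaced element is "a report" (word 2).
It functions as the direct object of "designed", so the gap sits immediately after word 6 ("designed").
Base order: This pilot designed a report although a teacher apologized to Mary after the meeting in the lobby.

6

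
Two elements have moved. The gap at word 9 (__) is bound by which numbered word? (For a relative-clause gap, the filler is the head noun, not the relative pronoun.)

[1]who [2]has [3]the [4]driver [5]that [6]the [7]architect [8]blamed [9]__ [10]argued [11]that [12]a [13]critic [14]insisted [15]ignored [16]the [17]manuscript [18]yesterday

4

The marked gap is inside the relative clause, the direct object of "blamed".
Its filler is the head noun "driver" (via "that"), at word 4.
(The other dependency links word 1 to a gap after word 14.)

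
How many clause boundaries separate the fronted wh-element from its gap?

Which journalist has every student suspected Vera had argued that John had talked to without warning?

"which journalist" is extracted from the PP object of "talked".
Boundaries crossed, outermost first: [Ø], [that] — 2 in total.

2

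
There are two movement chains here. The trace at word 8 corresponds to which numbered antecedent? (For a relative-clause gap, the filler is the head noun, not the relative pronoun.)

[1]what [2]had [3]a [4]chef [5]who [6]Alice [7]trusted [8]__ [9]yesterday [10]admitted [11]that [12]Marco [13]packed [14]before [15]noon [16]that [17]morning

The marked gap is inside the relative clause, the direct object of "trusted".
Its filler is the head noun "chef" (via "who"), at word 4.
(The other dependency links word 1 to a gap after word 13.)

4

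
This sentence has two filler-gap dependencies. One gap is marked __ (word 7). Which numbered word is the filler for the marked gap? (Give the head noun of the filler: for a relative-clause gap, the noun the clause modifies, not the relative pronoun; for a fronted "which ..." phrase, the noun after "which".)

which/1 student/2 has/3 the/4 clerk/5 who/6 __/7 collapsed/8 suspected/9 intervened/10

5

The marked gap is inside the relative clause, the subject of "collapsed".
Its filler is the head noun "clerk" (via "who"), at word 5.
(The other dependency links word 2 to a gap after word 9.)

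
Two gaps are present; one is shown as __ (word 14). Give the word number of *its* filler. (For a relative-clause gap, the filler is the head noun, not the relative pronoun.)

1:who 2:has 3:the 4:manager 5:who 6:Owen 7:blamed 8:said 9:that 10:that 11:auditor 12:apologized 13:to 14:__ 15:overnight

1

The marked gap is the object of the preposition "to" of "apologized".
Its filler is the fronted wh-phrase "who", at word 1.
(The other dependency links word 4 to a gap after word 7.)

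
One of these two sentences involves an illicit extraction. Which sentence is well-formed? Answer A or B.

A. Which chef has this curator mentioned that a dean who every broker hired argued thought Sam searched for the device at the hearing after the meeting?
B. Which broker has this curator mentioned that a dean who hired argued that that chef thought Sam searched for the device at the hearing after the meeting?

In B, the wh-phrase is extracted from inside a complex-NP island (relative clause) (introduced by "who"), which blocks movement.
In A, the extraction path crosses only that-complement boundaries, which are transparent.
So A is grammatical.

A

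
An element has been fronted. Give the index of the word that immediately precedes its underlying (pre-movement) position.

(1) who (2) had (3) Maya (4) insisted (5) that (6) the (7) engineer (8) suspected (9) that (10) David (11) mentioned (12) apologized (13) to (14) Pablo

11

The displaced element is "who" (word 1).
It is linked across 3 clause boundaries (that → that → Ø).
It functions as the subject of "apologized", so the gap sits immediately after word 11 ("mentioned").
Base order: Maya had insisted that the engineer suspected that David mentioned who apologized to Pablo.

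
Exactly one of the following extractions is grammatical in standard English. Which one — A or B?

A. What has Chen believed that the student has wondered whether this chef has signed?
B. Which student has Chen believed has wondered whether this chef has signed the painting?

In A, the wh-phrase is extracted from inside a wh-island (introduced by "whether"), which blocks movement.
In B, the extraction path crosses only that-complement boundaries, which are transparent.
So B is grammatical.

B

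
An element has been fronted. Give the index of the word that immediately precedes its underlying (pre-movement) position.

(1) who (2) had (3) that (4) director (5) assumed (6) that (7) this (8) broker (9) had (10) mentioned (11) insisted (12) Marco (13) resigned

10

The displaced element is "who" (word 1).
It is linked across 2 clause boundaries (that → Ø).
It functions as the subject of "insisted", so the gap sits immediately after word 10 ("mentioned").
Base order: That director had assumed that this broker had mentioned who insisted Marco resigned.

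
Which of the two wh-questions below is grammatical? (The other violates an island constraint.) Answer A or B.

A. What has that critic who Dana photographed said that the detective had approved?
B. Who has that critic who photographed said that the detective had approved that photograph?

In B, the wh-phrase is extracted from inside a complex-NP island (relative clause) (introduced by "who"), which blocks movement.
In A, the extraction path crosses only that-complement boundaries, which are transparent.
So A is grammatical.

A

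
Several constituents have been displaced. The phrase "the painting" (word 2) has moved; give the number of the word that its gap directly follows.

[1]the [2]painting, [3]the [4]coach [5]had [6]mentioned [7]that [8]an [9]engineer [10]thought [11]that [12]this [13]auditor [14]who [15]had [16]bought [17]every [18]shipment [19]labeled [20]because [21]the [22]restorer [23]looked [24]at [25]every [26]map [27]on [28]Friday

The displaced element is "the painting" (word 2).
It is linked across 2 clause boundaries (that → that).
It functions as the direct object of "labeled", so the gap sits immediately after word 19 ("labeled").
Base order: The coach had mentioned that an engineer thought that this auditor who had bought every shipment labeled the painting because the restorer looked at every map on Friday.

19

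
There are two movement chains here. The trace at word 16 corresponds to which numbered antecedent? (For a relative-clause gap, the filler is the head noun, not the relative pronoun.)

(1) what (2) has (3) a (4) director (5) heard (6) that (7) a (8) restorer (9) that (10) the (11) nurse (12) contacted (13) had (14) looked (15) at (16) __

The marked gap is the object of the preposition "at" of "looked".
Its filler is the fronted wh-phrase "what", at word 1.
(The other dependency links word 8 to a gap after word 12.)

1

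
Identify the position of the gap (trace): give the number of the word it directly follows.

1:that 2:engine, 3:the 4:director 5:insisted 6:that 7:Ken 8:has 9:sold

9

The displaced element is "that engine" (word 2).
It is linked across 1 clause boundary (that).
It functions as the direct object of "sold", so the gap sits immediately after word 9 ("sold").
Base order: The director insisted that Ken has sold that engine.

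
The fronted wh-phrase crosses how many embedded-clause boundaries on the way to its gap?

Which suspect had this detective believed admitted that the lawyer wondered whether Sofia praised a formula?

1

"which suspect" is extracted from the subject of "admitted".
Boundaries crossed, outermost first: [Ø] — 1 in total.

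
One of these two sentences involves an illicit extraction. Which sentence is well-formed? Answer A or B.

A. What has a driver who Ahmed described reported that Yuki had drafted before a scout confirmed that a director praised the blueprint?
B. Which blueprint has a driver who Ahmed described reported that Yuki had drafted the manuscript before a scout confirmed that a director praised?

In B, the wh-phrase is extracted from inside an adjunct island (introduced by "before"), which blocks movement.
In A, the extraction path crosses only that-complement boundaries, which are transparent.
So A is grammatical.

A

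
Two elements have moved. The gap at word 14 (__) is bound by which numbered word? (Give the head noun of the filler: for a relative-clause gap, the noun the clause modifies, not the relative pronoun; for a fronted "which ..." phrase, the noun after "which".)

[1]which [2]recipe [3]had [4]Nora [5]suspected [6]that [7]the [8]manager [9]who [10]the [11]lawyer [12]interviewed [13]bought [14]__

2

The marked gap is the direct object of "bought".
Its filler is the fronted wh-phrase "which recipe", at word 2.
(The other dependency links word 8 to a gap after word 12.)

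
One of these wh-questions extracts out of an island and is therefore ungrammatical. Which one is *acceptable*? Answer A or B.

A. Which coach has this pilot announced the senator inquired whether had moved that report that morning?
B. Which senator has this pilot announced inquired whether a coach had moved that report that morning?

B

In A, the wh-phrase is extracted from inside a wh-island (introduced by "whether"), which blocks movement.
In B, the extraction path crosses only that-complement boundaries, which are transparent.
So B is grammatical.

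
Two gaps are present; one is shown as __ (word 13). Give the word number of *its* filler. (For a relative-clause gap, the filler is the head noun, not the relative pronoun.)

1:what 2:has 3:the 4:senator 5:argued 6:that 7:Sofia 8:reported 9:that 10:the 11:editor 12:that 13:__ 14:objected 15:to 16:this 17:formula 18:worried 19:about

11

The marked gap is inside the relative clause, the subject of "objected".
Its filler is the head noun "editor" (via "that"), at word 11.
(The other dependency links word 1 to a gap after word 19.)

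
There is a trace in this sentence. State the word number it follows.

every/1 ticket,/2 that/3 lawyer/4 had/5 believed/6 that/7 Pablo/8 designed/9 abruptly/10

9

The displaced element is "every ticket" (word 2).
It is linked across 1 clause boundary (that).
It functions as the direct object of "designed", so the gap sits immediately after word 9 ("designed").
Base order: That lawyer had believed that Pablo designed every ticket abruptly.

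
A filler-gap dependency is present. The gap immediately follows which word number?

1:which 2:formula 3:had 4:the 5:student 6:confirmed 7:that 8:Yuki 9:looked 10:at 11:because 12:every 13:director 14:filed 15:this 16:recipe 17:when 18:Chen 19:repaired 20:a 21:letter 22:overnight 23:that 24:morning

The displaced element is "which formula" (word 2).
It is linked across 1 clause boundary (that).
It functions as the object of the preposition "at" of "looked", so the gap sits immediately after word 10 ("at").
Base order: The student had confirmed that Yuki looked at which formula because every director filed this recipe when Chen repaired a letter overnight that morning.

10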